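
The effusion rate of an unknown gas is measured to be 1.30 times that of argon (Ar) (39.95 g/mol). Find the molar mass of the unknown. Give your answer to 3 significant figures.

Graham's law gives rate_X/rate_Ar = √(M_Ar/M_X).
1.30 = √(39.95/M_X)
M_X = 39.95 / 1.30² = 39.95 / 1.690 = 23.6 g/mol

23.6 g/mol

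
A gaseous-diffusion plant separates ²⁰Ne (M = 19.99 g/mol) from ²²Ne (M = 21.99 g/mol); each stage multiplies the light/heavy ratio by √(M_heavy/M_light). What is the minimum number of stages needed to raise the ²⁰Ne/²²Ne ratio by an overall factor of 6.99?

With α = √(21.99/19.99) per stage, ln α = ½ ln(1.10005) = 0.04768.
Need α^N ≥ 6.99 ⇒ N ≥ ln(6.99) / ln α = 1.944 / 0.04768 = 40.78.
Minimum whole number of stages: N = 41.

41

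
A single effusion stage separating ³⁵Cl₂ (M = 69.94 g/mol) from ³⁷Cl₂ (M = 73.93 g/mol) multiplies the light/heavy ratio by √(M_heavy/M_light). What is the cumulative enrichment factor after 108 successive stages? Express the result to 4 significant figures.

20.00

Overall factor = α^108 with α = √(73.93/69.94), i.e. (73.93/69.94)^(108/2).
= 1.05705^54 = 20.00.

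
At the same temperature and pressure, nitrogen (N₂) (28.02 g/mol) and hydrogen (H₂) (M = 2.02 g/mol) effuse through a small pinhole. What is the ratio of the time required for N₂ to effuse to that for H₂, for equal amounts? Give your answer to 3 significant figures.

3.72

Using Graham's law: t_N₂/t_H₂ = √(M_N₂/M_H₂) = √(28.02/2.02) = √13.87 = 3.72.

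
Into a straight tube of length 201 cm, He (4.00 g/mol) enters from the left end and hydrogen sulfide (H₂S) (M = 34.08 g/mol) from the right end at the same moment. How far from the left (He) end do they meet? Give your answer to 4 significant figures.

Distances travelled in equal time are proportional to diffusion rates, so d_He/d_H₂S = √(M_H₂S/M_He) = √(34.08/4.00) = 2.919.
With d_He + d_H₂S = 201 cm, d_H₂S = 201/(1 + 2.919) = 51.29 cm.
d_He = 201 − 51.29 = 149.7 cm.

149.7 cm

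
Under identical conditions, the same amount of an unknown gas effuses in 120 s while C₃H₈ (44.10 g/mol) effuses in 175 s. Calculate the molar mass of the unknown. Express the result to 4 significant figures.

Graham's law gives t_X/t_C₃H₈ = √(M_X/M_C₃H₈).
120/175 = 0.6857 = √(M_X/44.10)
M_X = 44.10 × 0.6857² = 44.10 × 0.4702 = 20.74 g/mol

20.74 g/mol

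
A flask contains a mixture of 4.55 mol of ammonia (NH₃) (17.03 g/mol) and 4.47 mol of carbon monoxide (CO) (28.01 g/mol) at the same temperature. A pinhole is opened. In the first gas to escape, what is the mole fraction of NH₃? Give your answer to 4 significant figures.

0.5662

The effusion rate of species i is ∝ p_i/√M_i ∝ n_i/√M_i.
Mole fraction of NH₃ in the effusate = (n_NH₃/√M_NH₃) / (n_NH₃/√M_NH₃ + n_CO/√M_CO)
= (4.55/√17.03) / (4.55/√17.03 + 4.47/√28.01) = 1.103/(1.103 + 0.8446) = 0.5662.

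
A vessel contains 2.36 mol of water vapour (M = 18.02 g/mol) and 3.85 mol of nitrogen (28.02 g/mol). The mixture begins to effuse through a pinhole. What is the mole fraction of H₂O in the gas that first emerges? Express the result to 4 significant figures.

Effusion rate of each component ∝ n_i/√M_i (partial pressure × 1/√M).
x_H₂O(eff) = (n_H₂O/√M_H₂O) / (n_H₂O/√M_H₂O + n_N₂/√M_N₂)
= (2.36/√18.02) / (2.36/√18.02 + 3.85/√28.02) = 0.5559/(0.5559 + 0.7273) = 0.4332.

0.4332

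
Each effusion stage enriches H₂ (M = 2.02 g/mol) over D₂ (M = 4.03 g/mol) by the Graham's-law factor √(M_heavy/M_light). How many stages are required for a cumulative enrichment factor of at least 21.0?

9

Single-stage factor α = √(4.03/2.02), so ln α = ½ ln(1.99505) = 0.3453.
Need α^N ≥ 21.0 ⇒ N ≥ ln(21.0) / ln α = 3.045 / 0.3453 = 8.82.
Rounding up, N = 9 stages.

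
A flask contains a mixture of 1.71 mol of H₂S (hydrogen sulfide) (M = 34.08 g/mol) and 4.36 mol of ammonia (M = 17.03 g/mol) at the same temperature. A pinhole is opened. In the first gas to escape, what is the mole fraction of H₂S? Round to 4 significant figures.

Rate_i ∝ x_i/√M_i (Graham's law weighted by mole fraction), so the effusate composition follows n_i/√M_i.
x_H₂S(eff) = (n_H₂S/√M_H₂S) / (n_H₂S/√M_H₂S + n_NH₃/√M_NH₃)
= (1.71/√34.08) / (1.71/√34.08 + 4.36/√17.03) = 0.2929/(0.2929 + 1.057) = 0.2171.

0.2171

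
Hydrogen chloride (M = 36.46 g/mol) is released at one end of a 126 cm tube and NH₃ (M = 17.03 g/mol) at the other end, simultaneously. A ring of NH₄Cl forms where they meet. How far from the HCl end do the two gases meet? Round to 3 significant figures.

The fronts meet when d_HCl + d_NH₃ = L with d_HCl/d_NH₃ = √(M_NH₃/M_HCl) (Graham's law). Here √(M_NH₃/M_HCl) = √(17.03/36.46) = 0.6834.
With d_HCl + d_NH₃ = 126 cm, d_NH₃ = 126/(1 + 0.6834) = 74.85 cm.
d_HCl = 126 − 74.85 = 51.2 cm.

51.2 cm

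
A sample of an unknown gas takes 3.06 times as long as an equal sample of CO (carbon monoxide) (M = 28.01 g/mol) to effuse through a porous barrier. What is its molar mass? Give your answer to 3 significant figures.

262 g/mol

By Graham's law, t_X/t_CO = √(M_X/M_CO).
3.06 = √(M_X/28.01)
M_X = 28.01 × 3.06² = 28.01 × 9.364 = 262 g/mol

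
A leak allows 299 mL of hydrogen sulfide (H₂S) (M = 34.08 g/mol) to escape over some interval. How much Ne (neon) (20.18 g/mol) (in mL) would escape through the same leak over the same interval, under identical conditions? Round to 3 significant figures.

Using Graham's law: rate_Ne/rate_H₂S = √(M_H₂S/M_Ne) = √(34.08/20.18) = √1.689 = 1.300.
So the volume for Ne is 299 × 1.300 = 389 mL.

389 mL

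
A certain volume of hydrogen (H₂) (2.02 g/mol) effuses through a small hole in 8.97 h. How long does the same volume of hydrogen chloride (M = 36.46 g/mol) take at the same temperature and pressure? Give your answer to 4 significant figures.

From Graham's law, t_HCl/t_H₂ = √(M_HCl/M_H₂) = √(36.46/2.02) = √18.05 = 4.248.
So the time for HCl is 8.97 × 4.248 = 38.11 h.

38.11 h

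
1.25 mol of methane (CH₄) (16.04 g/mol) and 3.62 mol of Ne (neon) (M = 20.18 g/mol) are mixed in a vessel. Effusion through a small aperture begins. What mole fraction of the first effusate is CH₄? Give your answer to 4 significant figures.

0.2792

The effusion rate of species i is ∝ p_i/√M_i ∝ n_i/√M_i.
x_CH₄(eff) = (n_CH₄/√M_CH₄) / (n_CH₄/√M_CH₄ + n_Ne/√M_Ne)
= (1.25/√16.04) / (1.25/√16.04 + 3.62/√20.18) = 0.3121/(0.3121 + 0.8058) = 0.2792.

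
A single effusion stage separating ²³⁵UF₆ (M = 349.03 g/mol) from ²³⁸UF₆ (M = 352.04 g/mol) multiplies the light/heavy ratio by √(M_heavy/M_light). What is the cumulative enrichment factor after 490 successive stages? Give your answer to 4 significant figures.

8.197

The single-stage factor is √(M_heavy/M_light), so 490 stages give [√(352.04/349.03)]^490 = (352.04/349.03)^(490/2).
= 1.00862^245 = 8.197.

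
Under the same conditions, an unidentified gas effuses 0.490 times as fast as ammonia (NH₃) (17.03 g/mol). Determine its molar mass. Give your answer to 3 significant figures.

By Graham's law, rate_X/rate_NH₃ = √(M_NH₃/M_X).
0.490 = √(17.03/M_X)
M_X = 17.03 / 0.490² = 17.03 / 0.2401 = 70.9 g/mol

70.9 g/mol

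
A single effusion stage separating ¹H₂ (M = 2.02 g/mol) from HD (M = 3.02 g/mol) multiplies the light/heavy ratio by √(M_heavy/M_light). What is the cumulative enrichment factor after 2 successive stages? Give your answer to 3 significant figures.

The single-stage factor is √(M_heavy/M_light), so 2 stages give [√(3.02/2.02)]^2 = (3.02/2.02)^(2/2).
= 1.49505^1 = 1.50.

1.50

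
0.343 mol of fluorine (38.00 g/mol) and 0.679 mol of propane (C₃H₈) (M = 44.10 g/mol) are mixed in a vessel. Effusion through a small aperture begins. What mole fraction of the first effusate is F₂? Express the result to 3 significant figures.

0.352

Effusion rate of each component ∝ n_i/√M_i (partial pressure × 1/√M).
x_F₂(eff) = (n_F₂/√M_F₂) / (n_F₂/√M_F₂ + n_C₃H₈/√M_C₃H₈)
= (0.343/√38.00) / (0.343/√38.00 + 0.679/√44.10) = 0.05564/(0.05564 + 0.1022) = 0.352.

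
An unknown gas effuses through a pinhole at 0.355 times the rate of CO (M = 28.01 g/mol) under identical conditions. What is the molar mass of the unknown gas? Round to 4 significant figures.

222.3 g/mol

Since effusion rate ∝ 1/√M, rate_X/rate_CO = √(M_CO/M_X).
0.355 = √(28.01/M_X)
M_X = 28.01 / 0.355² = 28.01 / 0.1260 = 222.3 g/mol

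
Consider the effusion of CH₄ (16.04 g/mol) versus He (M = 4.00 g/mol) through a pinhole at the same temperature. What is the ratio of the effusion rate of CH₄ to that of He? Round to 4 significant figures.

0.4994

Graham's law gives rate_CH₄/rate_He = √(M_He/M_CH₄) = √(4.00/16.04) = √0.2494 = 0.4994.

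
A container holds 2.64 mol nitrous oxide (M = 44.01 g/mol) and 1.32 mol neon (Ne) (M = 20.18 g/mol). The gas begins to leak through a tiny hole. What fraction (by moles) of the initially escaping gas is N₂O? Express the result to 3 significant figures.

0.575

Effusion rate of each component ∝ n_i/√M_i (partial pressure × 1/√M).
Mole fraction of N₂O in the effusate = (n_N₂O/√M_N₂O) / (n_N₂O/√M_N₂O + n_Ne/√M_Ne)
= (2.64/√44.01) / (2.64/√44.01 + 1.32/√20.18) = 0.3979/(0.3979 + 0.2938) = 0.575.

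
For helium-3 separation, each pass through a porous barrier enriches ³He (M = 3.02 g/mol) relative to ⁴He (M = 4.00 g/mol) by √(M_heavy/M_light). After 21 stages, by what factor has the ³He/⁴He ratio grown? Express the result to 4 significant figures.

Each stage multiplies the ratio by α = √(4.00/3.02), so after 21 stages the overall factor is α^21 = (4.00/3.02)^(21/2).
= 1.32450^(21/2) = 19.12.

19.12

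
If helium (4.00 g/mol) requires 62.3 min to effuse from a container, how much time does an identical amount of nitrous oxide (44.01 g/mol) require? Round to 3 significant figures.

207 min

Since effusion rate ∝ 1/√M, t_N₂O/t_He = √(M_N₂O/M_He) = √(44.01/4.00) = √11.00 = 3.317.
So the time for N₂O is 62.3 × 3.317 = 207 min.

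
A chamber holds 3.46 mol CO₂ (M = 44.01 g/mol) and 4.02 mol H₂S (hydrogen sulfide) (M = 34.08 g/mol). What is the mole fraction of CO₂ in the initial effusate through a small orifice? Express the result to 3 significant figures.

0.431

Effusion rate of each component ∝ n_i/√M_i (partial pressure × 1/√M).
x_CO₂(eff) = (n_CO₂/√M_CO₂) / (n_CO₂/√M_CO₂ + n_H₂S/√M_H₂S)
= (3.46/√44.01) / (3.46/√44.01 + 4.02/√34.08) = 0.5216/(0.5216 + 0.6886) = 0.431.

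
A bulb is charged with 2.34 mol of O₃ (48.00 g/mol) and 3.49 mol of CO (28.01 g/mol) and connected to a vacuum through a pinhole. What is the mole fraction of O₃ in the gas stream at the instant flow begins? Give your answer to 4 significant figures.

0.3387

Rate_i ∝ x_i/√M_i (Graham's law weighted by mole fraction), so the effusate composition follows n_i/√M_i.
Mole fraction of O₃ in the effusate = (n_O₃/√M_O₃) / (n_O₃/√M_O₃ + n_CO/√M_CO)
= (2.34/√48.00) / (2.34/√48.00 + 3.49/√28.01) = 0.3377/(0.3377 + 0.6594) = 0.3387.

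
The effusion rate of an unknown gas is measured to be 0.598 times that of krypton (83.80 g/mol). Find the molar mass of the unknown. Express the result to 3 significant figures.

By Graham's law, rate_X/rate_Kr = √(M_Kr/M_X).
0.598 = √(83.80/M_X)
M_X = 83.80 / 0.598² = 83.80 / 0.3576 = 234 g/mol

234 g/mol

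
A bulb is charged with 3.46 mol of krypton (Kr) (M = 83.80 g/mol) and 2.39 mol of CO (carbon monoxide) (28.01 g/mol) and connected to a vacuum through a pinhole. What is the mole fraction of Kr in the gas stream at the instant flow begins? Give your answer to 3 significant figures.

Rate_i ∝ x_i/√M_i (Graham's law weighted by mole fraction), so the effusate composition follows n_i/√M_i.
x_Kr(eff) = (n_Kr/√M_Kr) / (n_Kr/√M_Kr + n_CO/√M_CO)
= (3.46/√83.80) / (3.46/√83.80 + 2.39/√28.01) = 0.3780/(0.3780 + 0.4516) = 0.456.

0.456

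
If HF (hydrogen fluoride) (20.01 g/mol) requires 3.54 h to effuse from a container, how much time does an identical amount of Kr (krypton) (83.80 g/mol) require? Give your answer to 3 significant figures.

By Graham's law, t_Kr/t_HF = √(M_Kr/M_HF) = √(83.80/20.01) = √4.188 = 2.046.
So the time for Kr is 3.54 × 2.046 = 7.24 h.

7.24 h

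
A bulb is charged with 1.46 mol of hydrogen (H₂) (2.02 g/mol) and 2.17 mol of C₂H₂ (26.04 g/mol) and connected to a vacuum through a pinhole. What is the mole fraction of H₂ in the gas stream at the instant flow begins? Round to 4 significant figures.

0.7072

Each component's effusion rate ∝ (its partial pressure)·(1/√M) ∝ n_i/√M_i.
So x_H₂ in the escaping gas = (n_H₂/√M_H₂) / Σ(n_i/√M_i)
= (1.46/√2.02) / (1.46/√2.02 + 2.17/√26.04) = 1.027/(1.027 + 0.4252) = 0.7072.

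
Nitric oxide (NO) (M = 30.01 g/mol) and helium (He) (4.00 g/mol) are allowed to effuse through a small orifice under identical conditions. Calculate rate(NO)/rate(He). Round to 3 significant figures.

Using Graham's law: rate_NO/rate_He = √(M_He/M_NO) = √(4.00/30.01) = √0.1333 = 0.365.

0.365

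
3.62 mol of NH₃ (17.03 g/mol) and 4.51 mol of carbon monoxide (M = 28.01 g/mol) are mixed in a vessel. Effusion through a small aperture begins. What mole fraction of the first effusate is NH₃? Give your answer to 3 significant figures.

0.507

Rate_i ∝ x_i/√M_i (Graham's law weighted by mole fraction), so the effusate composition follows n_i/√M_i.
So x_NH₃ in the escaping gas = (n_NH₃/√M_NH₃) / Σ(n_i/√M_i)
= (3.62/√17.03) / (3.62/√17.03 + 4.51/√28.01) = 0.8772/(0.8772 + 0.8522) = 0.507.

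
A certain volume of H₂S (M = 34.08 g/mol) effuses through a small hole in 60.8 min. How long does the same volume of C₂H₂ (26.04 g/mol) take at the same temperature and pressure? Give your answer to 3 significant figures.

Using Graham's law: t_C₂H₂/t_H₂S = √(M_C₂H₂/M_H₂S) = √(26.04/34.08) = √0.7641 = 0.8741.
So the time for C₂H₂ is 60.8 × 0.8741 = 53.1 min.

53.1 min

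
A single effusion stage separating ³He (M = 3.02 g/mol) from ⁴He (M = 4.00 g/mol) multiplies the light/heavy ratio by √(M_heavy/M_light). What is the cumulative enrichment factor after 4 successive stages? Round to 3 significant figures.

Each stage multiplies the ratio by α = √(4.00/3.02), so after 4 stages the overall factor is α^4 = (4.00/3.02)^(4/2).
= 1.32450^2 = 1.75.

1.75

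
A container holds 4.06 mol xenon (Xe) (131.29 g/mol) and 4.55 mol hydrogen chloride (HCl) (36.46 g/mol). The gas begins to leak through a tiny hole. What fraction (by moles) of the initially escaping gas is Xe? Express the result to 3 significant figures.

0.320

Rate_i ∝ x_i/√M_i (Graham's law weighted by mole fraction), so the effusate composition follows n_i/√M_i.
Mole fraction of Xe in the effusate = (n_Xe/√M_Xe) / (n_Xe/√M_Xe + n_HCl/√M_HCl)
= (4.06/√131.29) / (4.06/√131.29 + 4.55/√36.46) = 0.3543/(0.3543 + 0.7535) = 0.320.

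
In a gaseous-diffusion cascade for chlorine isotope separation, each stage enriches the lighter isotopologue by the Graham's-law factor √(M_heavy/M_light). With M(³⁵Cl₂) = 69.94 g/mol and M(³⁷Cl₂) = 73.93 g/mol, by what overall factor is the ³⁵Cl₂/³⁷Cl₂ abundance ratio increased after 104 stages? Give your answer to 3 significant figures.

17.9

After 104 stages the ratio has grown by (√(73.93/69.94))^104 = (73.93/69.94)^(104/2).
= 1.05705^52 = 17.9.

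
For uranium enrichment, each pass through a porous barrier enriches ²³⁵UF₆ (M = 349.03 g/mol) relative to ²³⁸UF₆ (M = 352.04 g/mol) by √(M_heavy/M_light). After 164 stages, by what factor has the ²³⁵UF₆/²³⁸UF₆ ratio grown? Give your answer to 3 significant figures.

2.02

The single-stage factor is √(M_heavy/M_light), so 164 stages give [√(352.04/349.03)]^164 = (352.04/349.03)^(164/2).
= 1.00862^82 = 2.02.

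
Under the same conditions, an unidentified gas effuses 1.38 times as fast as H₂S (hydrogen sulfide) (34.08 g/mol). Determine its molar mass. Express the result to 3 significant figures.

Using Graham's law: rate_X/rate_H₂S = √(M_H₂S/M_X).
1.38 = √(34.08/M_X)
M_X = 34.08 / 1.38² = 34.08 / 1.904 = 17.9 g/mol

17.9 g/mol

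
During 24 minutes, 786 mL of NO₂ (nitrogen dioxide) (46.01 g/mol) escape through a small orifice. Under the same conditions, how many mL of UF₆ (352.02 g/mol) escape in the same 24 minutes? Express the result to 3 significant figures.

By Graham's law, rate_UF₆/rate_NO₂ = √(M_NO₂/M_UF₆) = √(46.01/352.02) = √0.1307 = 0.3615.
So the volume for UF₆ is 786 × 0.3615 = 284 mL.

284 mL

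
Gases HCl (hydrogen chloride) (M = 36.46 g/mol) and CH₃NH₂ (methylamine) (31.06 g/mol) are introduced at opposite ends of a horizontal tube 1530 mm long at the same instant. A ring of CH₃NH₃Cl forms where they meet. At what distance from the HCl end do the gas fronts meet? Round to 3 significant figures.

Distances travelled in equal time are proportional to diffusion rates, so d_HCl/d_CH₃NH₂ = √(M_CH₃NH₂/M_HCl) = √(31.06/36.46) = 0.9230.
With d_HCl + d_CH₃NH₂ = 1530 mm, d_CH₃NH₂ = 1530/(1 + 0.9230) = 795.6 mm.
d_HCl = 1530 − 795.6 = 734 mm.

734 mm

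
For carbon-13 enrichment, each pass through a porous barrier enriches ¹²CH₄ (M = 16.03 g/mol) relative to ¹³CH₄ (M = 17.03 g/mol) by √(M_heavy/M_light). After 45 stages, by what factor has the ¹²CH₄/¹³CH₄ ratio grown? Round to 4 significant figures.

3.902

The single-stage factor is √(M_heavy/M_light), so 45 stages give [√(17.03/16.03)]^45 = (17.03/16.03)^(45/2).
= 1.06238^(45/2) = 3.902.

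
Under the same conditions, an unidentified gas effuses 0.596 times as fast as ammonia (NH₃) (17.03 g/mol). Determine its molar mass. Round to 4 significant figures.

47.94 g/mol

Graham's law gives rate_X/rate_NH₃ = √(M_NH₃/M_X).
0.596 = √(17.03/M_X)
M_X = 17.03 / 0.596² = 17.03 / 0.3552 = 47.94 g/mol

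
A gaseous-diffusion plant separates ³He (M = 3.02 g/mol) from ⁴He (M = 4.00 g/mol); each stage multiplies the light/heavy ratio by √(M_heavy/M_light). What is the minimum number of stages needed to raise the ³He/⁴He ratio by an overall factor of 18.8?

Single-stage factor α = √(4.00/3.02), so ln α = ½ ln(1.32450) = 0.1405.
Need α^N ≥ 18.8 ⇒ N ≥ ln(18.8) / ln α = 2.934 / 0.1405 = 20.88.
Rounding up, N = 21 stages.

21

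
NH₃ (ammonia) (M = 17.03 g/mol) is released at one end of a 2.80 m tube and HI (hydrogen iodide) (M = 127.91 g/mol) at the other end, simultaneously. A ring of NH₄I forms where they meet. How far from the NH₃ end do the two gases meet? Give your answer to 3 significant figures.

2.05 m

The fronts meet when d_NH₃ + d_HI = L with d_NH₃/d_HI = √(M_HI/M_NH₃) (Graham's law). Here √(M_HI/M_NH₃) = √(127.91/17.03) = 2.741.
With d_NH₃ + d_HI = 2.80 m, d_HI = 2.80/(1 + 2.741) = 0.7485 m.
d_NH₃ = 2.80 − 0.7485 = 2.05 m.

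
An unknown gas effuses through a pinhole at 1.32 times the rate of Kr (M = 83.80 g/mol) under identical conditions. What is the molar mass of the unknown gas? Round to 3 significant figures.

Using Graham's law: rate_X/rate_Kr = √(M_Kr/M_X).
1.32 = √(83.80/M_X)
M_X = 83.80 / 1.32² = 83.80 / 1.742 = 48.1 g/mol

48.1 g/mol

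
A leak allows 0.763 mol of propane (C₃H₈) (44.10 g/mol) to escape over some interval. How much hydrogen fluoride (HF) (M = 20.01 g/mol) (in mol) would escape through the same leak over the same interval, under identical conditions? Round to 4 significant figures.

1.133 mol

From Graham's law, rate_HF/rate_C₃H₈ = √(M_C₃H₈/M_HF) = √(44.10/20.01) = √2.204 = 1.485.
So the amount for HF is 0.763 × 1.485 = 1.133 mol.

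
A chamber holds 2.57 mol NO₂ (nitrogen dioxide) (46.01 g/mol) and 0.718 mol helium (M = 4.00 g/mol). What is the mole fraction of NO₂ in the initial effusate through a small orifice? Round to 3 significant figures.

0.513

Effusion rate of each component ∝ n_i/√M_i (partial pressure × 1/√M).
Mole fraction of NO₂ in the effusate = (n_NO₂/√M_NO₂) / (n_NO₂/√M_NO₂ + n_He/√M_He)
= (2.57/√46.01) / (2.57/√46.01 + 0.718/√4.00) = 0.3789/(0.3789 + 0.3590) = 0.513.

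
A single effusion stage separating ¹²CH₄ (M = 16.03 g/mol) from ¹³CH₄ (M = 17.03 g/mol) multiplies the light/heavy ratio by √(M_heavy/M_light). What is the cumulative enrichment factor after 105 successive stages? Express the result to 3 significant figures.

Each stage multiplies the ratio by α = √(17.03/16.03), so after 105 stages the overall factor is α^105 = (17.03/16.03)^(105/2).
= 1.06238^(105/2) = 24.0.

24.0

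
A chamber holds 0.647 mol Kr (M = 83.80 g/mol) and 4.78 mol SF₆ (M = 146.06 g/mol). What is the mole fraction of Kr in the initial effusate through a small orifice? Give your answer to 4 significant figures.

0.1516

The effusion rate of species i is ∝ p_i/√M_i ∝ n_i/√M_i.
Mole fraction of Kr in the effusate = (n_Kr/√M_Kr) / (n_Kr/√M_Kr + n_SF₆/√M_SF₆)
= (0.647/√83.80) / (0.647/√83.80 + 4.78/√146.06) = 0.07068/(0.07068 + 0.3955) = 0.1516.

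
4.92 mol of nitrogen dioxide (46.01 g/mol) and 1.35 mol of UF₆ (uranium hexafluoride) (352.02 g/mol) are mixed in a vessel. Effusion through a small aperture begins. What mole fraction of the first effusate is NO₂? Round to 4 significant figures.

Effusion rate of each component ∝ n_i/√M_i (partial pressure × 1/√M).
Mole fraction of NO₂ in the effusate = (n_NO₂/√M_NO₂) / (n_NO₂/√M_NO₂ + n_UF₆/√M_UF₆)
= (4.92/√46.01) / (4.92/√46.01 + 1.35/√352.02) = 0.7253/(0.7253 + 0.07195) = 0.9098.

0.9098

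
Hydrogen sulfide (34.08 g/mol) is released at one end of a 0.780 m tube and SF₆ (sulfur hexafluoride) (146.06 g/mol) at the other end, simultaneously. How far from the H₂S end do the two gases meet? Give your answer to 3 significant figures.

0.526 m

Graham's law gives d_H₂S/d_SF₆ = rate_H₂S/rate_SF₆ = √(M_SF₆/M_H₂S) = √(146.06/34.08) = 2.070.
With d_H₂S + d_SF₆ = 0.780 m, d_SF₆ = 0.780/(1 + 2.070) = 0.2541 m.
d_H₂S = 0.780 − 0.2541 = 0.526 m.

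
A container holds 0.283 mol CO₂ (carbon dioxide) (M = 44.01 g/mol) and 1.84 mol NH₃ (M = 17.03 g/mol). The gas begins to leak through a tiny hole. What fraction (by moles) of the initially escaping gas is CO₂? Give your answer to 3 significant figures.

0.0873

The effusion rate of species i is ∝ p_i/√M_i ∝ n_i/√M_i.
So x_CO₂ in the escaping gas = (n_CO₂/√M_CO₂) / Σ(n_i/√M_i)
= (0.283/√44.01) / (0.283/√44.01 + 1.84/√17.03) = 0.04266/(0.04266 + 0.4459) = 0.0873.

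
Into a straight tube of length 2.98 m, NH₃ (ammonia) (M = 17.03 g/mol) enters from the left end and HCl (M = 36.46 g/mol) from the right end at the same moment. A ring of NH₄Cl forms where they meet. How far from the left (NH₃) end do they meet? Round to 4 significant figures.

1.770 m

Graham's law gives d_NH₃/d_HCl = rate_NH₃/rate_HCl = √(M_HCl/M_NH₃) = √(36.46/17.03) = 1.463.
With d_NH₃ + d_HCl = 2.98 m, d_HCl = 2.98/(1 + 1.463) = 1.210 m.
d_NH₃ = 2.98 − 1.210 = 1.770 m.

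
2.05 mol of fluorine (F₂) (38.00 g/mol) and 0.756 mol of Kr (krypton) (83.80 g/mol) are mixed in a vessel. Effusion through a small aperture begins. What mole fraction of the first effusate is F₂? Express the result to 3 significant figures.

Each component's effusion rate ∝ (its partial pressure)·(1/√M) ∝ n_i/√M_i.
So x_F₂ in the escaping gas = (n_F₂/√M_F₂) / Σ(n_i/√M_i)
= (2.05/√38.00) / (2.05/√38.00 + 0.756/√83.80) = 0.3326/(0.3326 + 0.08258) = 0.801.

0.801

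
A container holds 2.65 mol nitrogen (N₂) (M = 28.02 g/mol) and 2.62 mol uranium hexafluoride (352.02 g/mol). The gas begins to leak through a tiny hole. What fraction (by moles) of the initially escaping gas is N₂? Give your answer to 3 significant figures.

0.782

Rate_i ∝ x_i/√M_i (Graham's law weighted by mole fraction), so the effusate composition follows n_i/√M_i.
x_N₂(eff) = (n_N₂/√M_N₂) / (n_N₂/√M_N₂ + n_UF₆/√M_UF₆)
= (2.65/√28.02) / (2.65/√28.02 + 2.62/√352.02) = 0.5006/(0.5006 + 0.1396) = 0.782.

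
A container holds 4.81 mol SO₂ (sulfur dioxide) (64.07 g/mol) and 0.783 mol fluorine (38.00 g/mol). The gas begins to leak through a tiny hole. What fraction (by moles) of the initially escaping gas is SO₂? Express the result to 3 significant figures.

0.826

Each component's effusion rate ∝ (its partial pressure)·(1/√M) ∝ n_i/√M_i.
So x_SO₂ in the escaping gas = (n_SO₂/√M_SO₂) / Σ(n_i/√M_i)
= (4.81/√64.07) / (4.81/√64.07 + 0.783/√38.00) = 0.6009/(0.6009 + 0.1270) = 0.826.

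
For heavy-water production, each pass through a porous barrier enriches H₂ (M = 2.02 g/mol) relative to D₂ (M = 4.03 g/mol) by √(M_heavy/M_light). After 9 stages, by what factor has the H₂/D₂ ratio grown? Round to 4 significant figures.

Each stage multiplies the ratio by α = √(4.03/2.02), so after 9 stages the overall factor is α^9 = (4.03/2.02)^(9/2).
= 1.99505^(9/2) = 22.38.

22.38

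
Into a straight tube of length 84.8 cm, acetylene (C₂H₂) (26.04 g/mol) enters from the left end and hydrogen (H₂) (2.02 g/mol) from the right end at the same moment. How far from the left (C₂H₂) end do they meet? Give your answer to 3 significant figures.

Distances travelled in equal time are proportional to diffusion rates, so d_C₂H₂/d_H₂ = √(M_H₂/M_C₂H₂) = √(2.02/26.04) = 0.2785.
With d_C₂H₂ + d_H₂ = 84.8 cm, d_H₂ = 84.8/(1 + 0.2785) = 66.33 cm.
d_C₂H₂ = 84.8 − 66.33 = 18.5 cm.

18.5 cm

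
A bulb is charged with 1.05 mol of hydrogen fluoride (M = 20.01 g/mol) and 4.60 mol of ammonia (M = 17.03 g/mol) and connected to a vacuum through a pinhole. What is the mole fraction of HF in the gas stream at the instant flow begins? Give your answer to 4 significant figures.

Each component's effusion rate ∝ (its partial pressure)·(1/√M) ∝ n_i/√M_i.
Mole fraction of HF in the effusate = (n_HF/√M_HF) / (n_HF/√M_HF + n_NH₃/√M_NH₃)
= (1.05/√20.01) / (1.05/√20.01 + 4.60/√17.03) = 0.2347/(0.2347 + 1.115) = 0.1739.

0.1739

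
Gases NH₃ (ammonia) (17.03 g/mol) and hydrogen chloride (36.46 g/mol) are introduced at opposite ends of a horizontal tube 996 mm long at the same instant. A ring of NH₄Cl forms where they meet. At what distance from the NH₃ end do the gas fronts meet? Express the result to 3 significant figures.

592 mm

Graham's law gives d_NH₃/d_HCl = rate_NH₃/rate_HCl = √(M_HCl/M_NH₃) = √(36.46/17.03) = 1.463.
With d_NH₃ + d_HCl = 996 mm, d_HCl = 996/(1 + 1.463) = 404.4 mm.
d_NH₃ = 996 − 404.4 = 592 mm.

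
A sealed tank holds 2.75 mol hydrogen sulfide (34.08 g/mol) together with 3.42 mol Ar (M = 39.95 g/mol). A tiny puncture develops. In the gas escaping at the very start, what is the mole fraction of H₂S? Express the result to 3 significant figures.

Rate_i ∝ x_i/√M_i (Graham's law weighted by mole fraction), so the effusate composition follows n_i/√M_i.
x_H₂S(eff) = (n_H₂S/√M_H₂S) / (n_H₂S/√M_H₂S + n_Ar/√M_Ar)
= (2.75/√34.08) / (2.75/√34.08 + 3.42/√39.95) = 0.4711/(0.4711 + 0.5411) = 0.465.

0.465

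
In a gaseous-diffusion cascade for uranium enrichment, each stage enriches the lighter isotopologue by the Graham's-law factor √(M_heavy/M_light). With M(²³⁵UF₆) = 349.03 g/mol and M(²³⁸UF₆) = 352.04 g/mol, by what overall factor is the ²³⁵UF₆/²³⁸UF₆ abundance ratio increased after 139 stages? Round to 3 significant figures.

1.82

After 139 stages the ratio has grown by (√(352.04/349.03))^139 = (352.04/349.03)^(139/2).
= 1.00862^(139/2) = 1.82.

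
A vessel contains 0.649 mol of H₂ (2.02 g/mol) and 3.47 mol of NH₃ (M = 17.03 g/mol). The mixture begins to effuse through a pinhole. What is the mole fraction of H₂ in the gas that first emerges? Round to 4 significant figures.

0.3519

Each component's effusion rate ∝ (its partial pressure)·(1/√M) ∝ n_i/√M_i.
So x_H₂ in the escaping gas = (n_H₂/√M_H₂) / Σ(n_i/√M_i)
= (0.649/√2.02) / (0.649/√2.02 + 3.47/√17.03) = 0.4566/(0.4566 + 0.8409) = 0.3519.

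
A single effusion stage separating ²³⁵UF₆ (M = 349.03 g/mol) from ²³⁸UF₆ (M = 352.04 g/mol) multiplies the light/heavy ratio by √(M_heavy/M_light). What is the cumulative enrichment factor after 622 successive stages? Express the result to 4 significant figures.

After 622 stages the ratio has grown by (√(352.04/349.03))^622 = (352.04/349.03)^(622/2).
= 1.00862^311 = 14.45.

14.45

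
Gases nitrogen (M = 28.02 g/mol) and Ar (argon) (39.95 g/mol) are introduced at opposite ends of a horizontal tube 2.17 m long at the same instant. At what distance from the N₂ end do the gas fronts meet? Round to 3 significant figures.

1.18 m

The fronts meet when d_N₂ + d_Ar = L with d_N₂/d_Ar = √(M_Ar/M_N₂) (Graham's law). Here √(M_Ar/M_N₂) = √(39.95/28.02) = 1.194.
With d_N₂ + d_Ar = 2.17 m, d_Ar = 2.17/(1 + 1.194) = 0.9890 m.
d_N₂ = 2.17 − 0.9890 = 1.18 m.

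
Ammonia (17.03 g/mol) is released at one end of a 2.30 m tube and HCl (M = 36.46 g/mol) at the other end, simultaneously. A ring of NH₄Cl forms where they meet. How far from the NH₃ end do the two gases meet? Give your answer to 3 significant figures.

1.37 m

In equal time, each gas travels a distance ∝ its rate ∝ 1/√M, so d_NH₃/d_HCl = √(M_HCl/M_NH₃) = √(36.46/17.03) = 1.463.
With d_NH₃ + d_HCl = 2.30 m, d_HCl = 2.30/(1 + 1.463) = 0.9337 m.
d_NH₃ = 2.30 − 0.9337 = 1.37 m.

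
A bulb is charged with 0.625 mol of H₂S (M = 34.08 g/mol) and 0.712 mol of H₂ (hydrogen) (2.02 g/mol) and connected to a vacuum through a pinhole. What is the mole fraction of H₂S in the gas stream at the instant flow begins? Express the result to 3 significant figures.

Effusion rate of each component ∝ n_i/√M_i (partial pressure × 1/√M).
So x_H₂S in the escaping gas = (n_H₂S/√M_H₂S) / Σ(n_i/√M_i)
= (0.625/√34.08) / (0.625/√34.08 + 0.712/√2.02) = 0.1071/(0.1071 + 0.5010) = 0.176.

0.176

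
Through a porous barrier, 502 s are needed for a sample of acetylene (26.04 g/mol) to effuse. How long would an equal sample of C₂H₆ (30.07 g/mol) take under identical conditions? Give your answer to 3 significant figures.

539 s

Since effusion rate ∝ 1/√M, t_C₂H₆/t_C₂H₂ = √(M_C₂H₆/M_C₂H₂) = √(30.07/26.04) = √1.155 = 1.075.
So the time for C₂H₆ is 502 × 1.075 = 539 s.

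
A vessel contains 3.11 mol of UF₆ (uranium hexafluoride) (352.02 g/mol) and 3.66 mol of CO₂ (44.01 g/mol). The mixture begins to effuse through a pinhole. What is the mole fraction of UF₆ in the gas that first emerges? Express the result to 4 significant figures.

Rate_i ∝ x_i/√M_i (Graham's law weighted by mole fraction), so the effusate composition follows n_i/√M_i.
x_UF₆(eff) = (n_UF₆/√M_UF₆) / (n_UF₆/√M_UF₆ + n_CO₂/√M_CO₂)
= (3.11/√352.02) / (3.11/√352.02 + 3.66/√44.01) = 0.1658/(0.1658 + 0.5517) = 0.2310.

0.2310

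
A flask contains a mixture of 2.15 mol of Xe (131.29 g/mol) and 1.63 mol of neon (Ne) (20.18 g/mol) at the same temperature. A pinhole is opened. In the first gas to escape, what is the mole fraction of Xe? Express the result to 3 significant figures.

0.341

Each component's effusion rate ∝ (its partial pressure)·(1/√M) ∝ n_i/√M_i.
So x_Xe in the escaping gas = (n_Xe/√M_Xe) / Σ(n_i/√M_i)
= (2.15/√131.29) / (2.15/√131.29 + 1.63/√20.18) = 0.1876/(0.1876 + 0.3628) = 0.341.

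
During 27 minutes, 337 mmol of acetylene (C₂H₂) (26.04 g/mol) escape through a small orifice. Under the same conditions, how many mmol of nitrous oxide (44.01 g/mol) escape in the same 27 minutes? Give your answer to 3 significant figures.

259 mmol

By Graham's law, rate_N₂O/rate_C₂H₂ = √(M_C₂H₂/M_N₂O) = √(26.04/44.01) = √0.5917 = 0.7692.
So the amount for N₂O is 337 × 0.7692 = 259 mmol.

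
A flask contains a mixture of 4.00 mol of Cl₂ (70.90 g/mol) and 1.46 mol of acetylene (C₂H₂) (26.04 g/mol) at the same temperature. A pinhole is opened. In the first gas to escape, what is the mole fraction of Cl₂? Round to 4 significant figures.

0.6241

The effusion rate of species i is ∝ p_i/√M_i ∝ n_i/√M_i.
Mole fraction of Cl₂ in the effusate = (n_Cl₂/√M_Cl₂) / (n_Cl₂/√M_Cl₂ + n_C₂H₂/√M_C₂H₂)
= (4.00/√70.90) / (4.00/√70.90 + 1.46/√26.04) = 0.4750/(0.4750 + 0.2861) = 0.6241.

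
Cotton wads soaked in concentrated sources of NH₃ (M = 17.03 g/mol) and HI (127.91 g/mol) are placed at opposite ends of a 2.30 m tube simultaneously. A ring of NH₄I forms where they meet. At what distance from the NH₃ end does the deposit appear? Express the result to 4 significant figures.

In equal time, each gas travels a distance ∝ its rate ∝ 1/√M, so d_NH₃/d_HI = √(M_HI/M_NH₃) = √(127.91/17.03) = 2.741.
With d_NH₃ + d_HI = 2.30 m, d_HI = 2.30/(1 + 2.741) = 0.6149 m.
d_NH₃ = 2.30 − 0.6149 = 1.685 m.

1.685 m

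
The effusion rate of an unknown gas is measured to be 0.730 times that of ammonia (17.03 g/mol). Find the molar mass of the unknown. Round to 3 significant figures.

32.0 g/mol

Graham's law gives rate_X/rate_NH₃ = √(M_NH₃/M_X).
0.730 = √(17.03/M_X)
M_X = 17.03 / 0.730² = 17.03 / 0.5329 = 32.0 g/mol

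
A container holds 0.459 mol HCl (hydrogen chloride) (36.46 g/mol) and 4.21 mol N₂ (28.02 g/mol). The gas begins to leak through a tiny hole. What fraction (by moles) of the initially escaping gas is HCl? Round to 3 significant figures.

0.0872

The effusion rate of species i is ∝ p_i/√M_i ∝ n_i/√M_i.
So x_HCl in the escaping gas = (n_HCl/√M_HCl) / Σ(n_i/√M_i)
= (0.459/√36.46) / (0.459/√36.46 + 4.21/√28.02) = 0.07602/(0.07602 + 0.7953) = 0.0872.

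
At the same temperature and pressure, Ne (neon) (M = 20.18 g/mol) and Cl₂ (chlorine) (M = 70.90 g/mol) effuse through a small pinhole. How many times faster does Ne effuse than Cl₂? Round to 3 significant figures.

1.87

From Graham's law, rate_Ne/rate_Cl₂ = √(M_Cl₂/M_Ne) = √(70.90/20.18) = √3.513 = 1.87.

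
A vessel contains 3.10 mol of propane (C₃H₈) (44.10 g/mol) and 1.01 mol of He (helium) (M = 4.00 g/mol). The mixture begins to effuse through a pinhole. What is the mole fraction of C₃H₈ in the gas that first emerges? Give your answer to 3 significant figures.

Each component's effusion rate ∝ (its partial pressure)·(1/√M) ∝ n_i/√M_i.
So x_C₃H₈ in the escaping gas = (n_C₃H₈/√M_C₃H₈) / Σ(n_i/√M_i)
= (3.10/√44.10) / (3.10/√44.10 + 1.01/√4.00) = 0.4668/(0.4668 + 0.5050) = 0.480.

0.480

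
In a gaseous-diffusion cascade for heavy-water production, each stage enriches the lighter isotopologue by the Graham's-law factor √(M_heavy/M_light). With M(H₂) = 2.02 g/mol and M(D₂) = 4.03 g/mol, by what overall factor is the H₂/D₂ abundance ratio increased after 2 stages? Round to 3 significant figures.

Overall factor = α^2 with α = √(4.03/2.02), i.e. (4.03/2.02)^(2/2).
= 1.99505^1 = 2.00.

2.00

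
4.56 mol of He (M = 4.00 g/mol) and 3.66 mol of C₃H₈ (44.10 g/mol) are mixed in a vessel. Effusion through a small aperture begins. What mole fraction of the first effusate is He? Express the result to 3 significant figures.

Each component's effusion rate ∝ (its partial pressure)·(1/√M) ∝ n_i/√M_i.
So x_He in the escaping gas = (n_He/√M_He) / Σ(n_i/√M_i)
= (4.56/√4.00) / (4.56/√4.00 + 3.66/√44.10) = 2.280/(2.280 + 0.5511) = 0.805.

0.805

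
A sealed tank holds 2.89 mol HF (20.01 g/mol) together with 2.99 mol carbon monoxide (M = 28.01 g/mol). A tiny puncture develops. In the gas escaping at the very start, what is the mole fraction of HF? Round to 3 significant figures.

The effusion rate of species i is ∝ p_i/√M_i ∝ n_i/√M_i.
So x_HF in the escaping gas = (n_HF/√M_HF) / Σ(n_i/√M_i)
= (2.89/√20.01) / (2.89/√20.01 + 2.99/√28.01) = 0.6461/(0.6461 + 0.5650) = 0.533.

0.533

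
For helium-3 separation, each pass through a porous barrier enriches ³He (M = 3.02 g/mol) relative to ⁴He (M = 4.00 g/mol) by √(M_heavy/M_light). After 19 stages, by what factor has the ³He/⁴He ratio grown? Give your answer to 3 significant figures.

14.4

After 19 stages the ratio has grown by (√(4.00/3.02))^19 = (4.00/3.02)^(19/2).
= 1.32450^(19/2) = 14.4.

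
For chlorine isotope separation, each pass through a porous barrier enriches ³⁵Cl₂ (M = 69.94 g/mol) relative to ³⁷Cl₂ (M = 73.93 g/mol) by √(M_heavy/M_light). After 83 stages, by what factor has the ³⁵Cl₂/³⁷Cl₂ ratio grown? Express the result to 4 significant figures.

The single-stage factor is √(M_heavy/M_light), so 83 stages give [√(73.93/69.94)]^83 = (73.93/69.94)^(83/2).
= 1.05705^(83/2) = 9.999.

9.999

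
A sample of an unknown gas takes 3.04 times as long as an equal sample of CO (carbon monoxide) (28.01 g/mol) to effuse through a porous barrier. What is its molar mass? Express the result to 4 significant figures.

By Graham's law, t_X/t_CO = √(M_X/M_CO).
3.04 = √(M_X/28.01)
M_X = 28.01 × 3.04² = 28.01 × 9.242 = 258.9 g/mol

258.9 g/mol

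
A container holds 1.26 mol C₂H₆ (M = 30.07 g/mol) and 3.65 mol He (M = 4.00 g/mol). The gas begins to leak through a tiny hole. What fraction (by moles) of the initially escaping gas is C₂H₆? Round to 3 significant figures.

0.112

Rate_i ∝ x_i/√M_i (Graham's law weighted by mole fraction), so the effusate composition follows n_i/√M_i.
Mole fraction of C₂H₆ in the effusate = (n_C₂H₆/√M_C₂H₆) / (n_C₂H₆/√M_C₂H₆ + n_He/√M_He)
= (1.26/√30.07) / (1.26/√30.07 + 3.65/√4.00) = 0.2298/(0.2298 + 1.825) = 0.112.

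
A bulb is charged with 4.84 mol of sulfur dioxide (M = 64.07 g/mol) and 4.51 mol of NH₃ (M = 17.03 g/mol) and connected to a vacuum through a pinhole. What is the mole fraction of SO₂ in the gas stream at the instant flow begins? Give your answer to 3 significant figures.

0.356

Rate_i ∝ x_i/√M_i (Graham's law weighted by mole fraction), so the effusate composition follows n_i/√M_i.
Mole fraction of SO₂ in the effusate = (n_SO₂/√M_SO₂) / (n_SO₂/√M_SO₂ + n_NH₃/√M_NH₃)
= (4.84/√64.07) / (4.84/√64.07 + 4.51/√17.03) = 0.6047/(0.6047 + 1.093) = 0.356.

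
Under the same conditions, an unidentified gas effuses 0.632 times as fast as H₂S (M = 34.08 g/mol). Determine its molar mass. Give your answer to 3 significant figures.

Graham's law gives rate_X/rate_H₂S = √(M_H₂S/M_X).
0.632 = √(34.08/M_X)
M_X = 34.08 / 0.632² = 34.08 / 0.3994 = 85.3 g/mol

85.3 g/mol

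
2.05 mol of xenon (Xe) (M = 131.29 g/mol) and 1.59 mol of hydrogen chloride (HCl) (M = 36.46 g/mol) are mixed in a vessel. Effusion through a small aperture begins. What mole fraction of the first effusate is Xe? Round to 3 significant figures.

Rate_i ∝ x_i/√M_i (Graham's law weighted by mole fraction), so the effusate composition follows n_i/√M_i.
So x_Xe in the escaping gas = (n_Xe/√M_Xe) / Σ(n_i/√M_i)
= (2.05/√131.29) / (2.05/√131.29 + 1.59/√36.46) = 0.1789/(0.1789 + 0.2633) = 0.405.

0.405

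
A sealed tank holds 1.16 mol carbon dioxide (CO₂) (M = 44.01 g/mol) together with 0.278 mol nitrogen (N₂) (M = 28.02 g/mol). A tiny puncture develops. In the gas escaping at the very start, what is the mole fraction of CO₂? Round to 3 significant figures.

Effusion rate of each component ∝ n_i/√M_i (partial pressure × 1/√M).
Mole fraction of CO₂ in the effusate = (n_CO₂/√M_CO₂) / (n_CO₂/√M_CO₂ + n_N₂/√M_N₂)
= (1.16/√44.01) / (1.16/√44.01 + 0.278/√28.02) = 0.1749/(0.1749 + 0.05252) = 0.769.

0.769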